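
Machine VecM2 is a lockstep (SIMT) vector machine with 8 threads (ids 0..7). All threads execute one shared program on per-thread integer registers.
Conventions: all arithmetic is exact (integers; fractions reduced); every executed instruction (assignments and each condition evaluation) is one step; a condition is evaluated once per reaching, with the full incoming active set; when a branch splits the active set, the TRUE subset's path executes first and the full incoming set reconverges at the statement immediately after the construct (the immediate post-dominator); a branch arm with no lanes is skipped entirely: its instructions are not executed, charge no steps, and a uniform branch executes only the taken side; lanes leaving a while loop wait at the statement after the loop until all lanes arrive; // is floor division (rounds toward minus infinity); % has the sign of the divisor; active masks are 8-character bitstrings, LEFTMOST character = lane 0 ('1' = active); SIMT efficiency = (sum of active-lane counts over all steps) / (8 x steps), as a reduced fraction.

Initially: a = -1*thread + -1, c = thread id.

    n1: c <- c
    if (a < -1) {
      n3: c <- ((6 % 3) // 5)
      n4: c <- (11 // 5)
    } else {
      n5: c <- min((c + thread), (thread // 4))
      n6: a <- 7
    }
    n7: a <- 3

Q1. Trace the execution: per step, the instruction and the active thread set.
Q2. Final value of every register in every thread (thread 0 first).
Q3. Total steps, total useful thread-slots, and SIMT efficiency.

step 0: c <- c                       11111111
step 1: eval (a < -1)                11111111
step 2: c <- ((6 % 3) // 5)          01111111
step 3: c <- (11 // 5)               01111111
step 4: c <- min((c + thread), (thread // 4)) 10000000
step 5: a <- 7                       10000000
step 6: a <- 3                       11111111

Answer: 7 steps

a: 3,3,3,3,3,3,3,3
c: 0,2,2,2,2,2,2,2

steps = 7; useful = 40; efficiency = 40/56 = 5/7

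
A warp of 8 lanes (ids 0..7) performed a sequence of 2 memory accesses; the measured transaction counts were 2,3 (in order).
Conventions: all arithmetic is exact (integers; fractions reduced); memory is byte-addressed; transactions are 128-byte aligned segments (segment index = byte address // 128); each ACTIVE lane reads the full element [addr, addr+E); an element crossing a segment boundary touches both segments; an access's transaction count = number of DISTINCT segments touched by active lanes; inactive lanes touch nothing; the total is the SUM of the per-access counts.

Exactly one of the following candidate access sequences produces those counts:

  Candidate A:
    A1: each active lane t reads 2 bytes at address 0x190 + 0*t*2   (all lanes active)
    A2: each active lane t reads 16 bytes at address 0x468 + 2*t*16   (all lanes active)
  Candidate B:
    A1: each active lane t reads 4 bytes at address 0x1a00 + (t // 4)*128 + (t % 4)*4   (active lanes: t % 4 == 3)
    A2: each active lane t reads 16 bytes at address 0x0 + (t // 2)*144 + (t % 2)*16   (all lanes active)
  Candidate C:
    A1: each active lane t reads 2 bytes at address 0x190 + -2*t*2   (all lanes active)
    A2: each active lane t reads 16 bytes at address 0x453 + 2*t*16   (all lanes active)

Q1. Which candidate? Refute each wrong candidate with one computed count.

A: A1 gives 1 transaction, not 2
B: A2 gives 4 transactions, not 3
C: all counts match (2,3)

Answer: C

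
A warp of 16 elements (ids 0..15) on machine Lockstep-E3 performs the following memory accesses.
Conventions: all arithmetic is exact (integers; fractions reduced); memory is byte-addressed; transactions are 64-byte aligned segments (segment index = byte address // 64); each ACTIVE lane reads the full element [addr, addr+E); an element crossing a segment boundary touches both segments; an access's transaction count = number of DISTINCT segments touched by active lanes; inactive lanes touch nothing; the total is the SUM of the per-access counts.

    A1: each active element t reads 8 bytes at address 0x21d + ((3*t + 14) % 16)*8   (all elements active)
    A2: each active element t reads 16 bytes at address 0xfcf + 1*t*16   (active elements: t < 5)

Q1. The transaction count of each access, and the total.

A1: 3 transactions
A2: 2 transactions

Answer: 3,2; total 5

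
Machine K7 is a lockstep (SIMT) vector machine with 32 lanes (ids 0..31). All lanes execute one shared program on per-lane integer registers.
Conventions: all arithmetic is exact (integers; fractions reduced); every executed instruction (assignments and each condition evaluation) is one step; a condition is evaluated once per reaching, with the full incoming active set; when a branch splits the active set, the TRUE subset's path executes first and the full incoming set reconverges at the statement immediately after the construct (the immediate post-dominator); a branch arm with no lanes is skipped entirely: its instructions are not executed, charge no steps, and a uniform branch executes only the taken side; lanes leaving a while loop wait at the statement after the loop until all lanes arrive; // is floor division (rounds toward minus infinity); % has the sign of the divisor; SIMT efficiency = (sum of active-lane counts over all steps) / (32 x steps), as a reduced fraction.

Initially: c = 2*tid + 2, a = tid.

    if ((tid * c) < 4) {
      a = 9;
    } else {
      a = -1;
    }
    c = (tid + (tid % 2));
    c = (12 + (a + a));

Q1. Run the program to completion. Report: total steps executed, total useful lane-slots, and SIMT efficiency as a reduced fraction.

Answer: 5 steps, 128 useful, 4/5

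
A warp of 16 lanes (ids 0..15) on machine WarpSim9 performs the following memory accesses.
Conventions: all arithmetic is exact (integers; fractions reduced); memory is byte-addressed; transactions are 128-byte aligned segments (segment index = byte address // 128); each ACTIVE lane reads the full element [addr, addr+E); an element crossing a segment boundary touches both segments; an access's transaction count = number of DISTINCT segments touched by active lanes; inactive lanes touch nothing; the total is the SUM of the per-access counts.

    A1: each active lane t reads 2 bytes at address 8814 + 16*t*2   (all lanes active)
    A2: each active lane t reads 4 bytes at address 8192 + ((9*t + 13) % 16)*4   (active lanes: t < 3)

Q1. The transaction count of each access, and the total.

A1: 5 transactions
A2: 1 transaction

Answer: 5,1; total 6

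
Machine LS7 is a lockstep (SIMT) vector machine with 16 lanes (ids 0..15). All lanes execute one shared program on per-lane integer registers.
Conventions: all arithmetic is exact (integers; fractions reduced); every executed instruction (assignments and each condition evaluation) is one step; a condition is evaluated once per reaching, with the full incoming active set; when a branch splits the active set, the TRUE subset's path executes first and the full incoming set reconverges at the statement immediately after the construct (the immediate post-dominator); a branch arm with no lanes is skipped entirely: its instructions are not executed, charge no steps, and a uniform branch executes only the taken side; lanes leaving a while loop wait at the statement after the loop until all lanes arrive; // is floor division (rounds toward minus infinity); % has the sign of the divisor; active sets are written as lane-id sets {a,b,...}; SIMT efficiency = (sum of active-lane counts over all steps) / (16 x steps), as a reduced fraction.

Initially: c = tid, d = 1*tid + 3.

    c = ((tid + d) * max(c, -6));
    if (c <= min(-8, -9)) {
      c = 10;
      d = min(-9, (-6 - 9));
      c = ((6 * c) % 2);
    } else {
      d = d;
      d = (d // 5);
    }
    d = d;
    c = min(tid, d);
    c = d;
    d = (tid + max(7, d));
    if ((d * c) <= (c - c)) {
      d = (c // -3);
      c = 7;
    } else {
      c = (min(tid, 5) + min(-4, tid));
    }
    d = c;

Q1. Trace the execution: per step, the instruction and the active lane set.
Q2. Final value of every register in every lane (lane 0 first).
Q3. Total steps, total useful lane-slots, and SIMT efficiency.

step 0: c <- ((tid + d) * max(c, -6)) {0,1,2,3,4,5,6,7,8,9,10,11,12,13,14,15}
step 1: eval (c <= min(-8, -9))      {0,1,2,3,4,5,6,7,8,9,10,11,12,13,14,15}
step 2: d <- d                       {0,1,2,3,4,5,6,7,8,9,10,11,12,13,14,15}
step 3: d <- (d // 5)                {0,1,2,3,4,5,6,7,8,9,10,11,12,13,14,15}
step 4: d <- d                       {0,1,2,3,4,5,6,7,8,9,10,11,12,13,14,15}
step 5: c <- min(tid, d)             {0,1,2,3,4,5,6,7,8,9,10,11,12,13,14,15}
step 6: c <- d                       {0,1,2,3,4,5,6,7,8,9,10,11,12,13,14,15}
step 7: d <- (tid + max(7, d))       {0,1,2,3,4,5,6,7,8,9,10,11,12,13,14,15}
step 8: eval ((d * c) <= (c - c))    {0,1,2,3,4,5,6,7,8,9,10,11,12,13,14,15}
step 9: d <- (c // -3)               {0,1}
step 10: c <- 7                       {0,1}
step 11: c <- (min(tid, 5) + min(-4, tid)) {2,3,4,5,6,7,8,9,10,11,12,13,14,15}
step 12: d <- c                       {0,1,2,3,4,5,6,7,8,9,10,11,12,13,14,15}

Answer: 13 steps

c: 7,7,-2,-1,0,1,1,1,1,1,1,1,1,1,1,1
d: 7,7,-2,-1,0,1,1,1,1,1,1,1,1,1,1,1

steps = 13; useful = 178; efficiency = 178/208 = 89/104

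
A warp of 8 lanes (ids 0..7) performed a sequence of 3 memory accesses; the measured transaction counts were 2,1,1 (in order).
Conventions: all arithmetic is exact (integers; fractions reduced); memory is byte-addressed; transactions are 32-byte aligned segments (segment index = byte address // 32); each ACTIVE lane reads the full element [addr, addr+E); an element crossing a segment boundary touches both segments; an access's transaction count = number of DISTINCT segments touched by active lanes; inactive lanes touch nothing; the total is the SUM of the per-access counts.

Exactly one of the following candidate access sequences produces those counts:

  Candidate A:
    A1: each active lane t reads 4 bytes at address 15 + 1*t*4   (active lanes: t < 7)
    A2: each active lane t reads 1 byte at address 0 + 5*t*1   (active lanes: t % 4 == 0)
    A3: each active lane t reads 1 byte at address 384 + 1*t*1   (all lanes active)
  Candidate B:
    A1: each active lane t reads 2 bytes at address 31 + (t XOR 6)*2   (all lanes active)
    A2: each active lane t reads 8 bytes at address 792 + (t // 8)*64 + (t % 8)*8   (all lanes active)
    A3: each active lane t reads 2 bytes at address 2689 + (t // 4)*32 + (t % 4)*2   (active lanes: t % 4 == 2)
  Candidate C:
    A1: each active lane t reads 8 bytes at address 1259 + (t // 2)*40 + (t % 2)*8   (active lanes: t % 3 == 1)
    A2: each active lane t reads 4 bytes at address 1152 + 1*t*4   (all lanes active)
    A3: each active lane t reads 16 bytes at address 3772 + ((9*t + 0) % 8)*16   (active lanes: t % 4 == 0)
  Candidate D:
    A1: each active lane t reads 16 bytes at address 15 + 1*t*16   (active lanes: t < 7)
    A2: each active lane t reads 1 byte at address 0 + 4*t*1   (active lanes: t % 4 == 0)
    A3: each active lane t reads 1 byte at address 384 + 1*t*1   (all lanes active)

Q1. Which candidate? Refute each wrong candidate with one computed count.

B: A2 gives 3 transactions, not 1
C: A1 gives 4 transactions, not 2
D: A1 gives 4 transactions, not 2
A: all counts match (2,1,1)

Answer: A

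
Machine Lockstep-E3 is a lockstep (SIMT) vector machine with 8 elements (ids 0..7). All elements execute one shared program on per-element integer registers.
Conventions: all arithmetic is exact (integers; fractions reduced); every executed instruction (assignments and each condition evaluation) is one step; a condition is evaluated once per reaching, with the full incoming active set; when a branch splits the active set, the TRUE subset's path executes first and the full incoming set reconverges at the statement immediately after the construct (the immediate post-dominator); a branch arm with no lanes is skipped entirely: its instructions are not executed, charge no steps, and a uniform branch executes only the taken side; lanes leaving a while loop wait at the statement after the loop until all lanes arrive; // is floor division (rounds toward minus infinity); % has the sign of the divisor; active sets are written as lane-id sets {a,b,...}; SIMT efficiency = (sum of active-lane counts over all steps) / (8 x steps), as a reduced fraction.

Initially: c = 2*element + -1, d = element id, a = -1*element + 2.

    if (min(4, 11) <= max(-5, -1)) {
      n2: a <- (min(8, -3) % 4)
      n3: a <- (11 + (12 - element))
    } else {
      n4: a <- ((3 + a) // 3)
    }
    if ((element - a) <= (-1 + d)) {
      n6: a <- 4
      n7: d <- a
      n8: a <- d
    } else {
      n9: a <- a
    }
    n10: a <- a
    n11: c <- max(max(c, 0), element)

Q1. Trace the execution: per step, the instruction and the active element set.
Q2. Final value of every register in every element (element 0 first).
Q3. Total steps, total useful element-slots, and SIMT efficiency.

step 0: eval (min(4, 11) <= max(-5, -1)) {0,1,2,3,4,5,6,7}
step 1: a <- ((3 + a) // 3)          {0,1,2,3,4,5,6,7}
step 2: eval ((element - a) <= (-1 + d)) {0,1,2,3,4,5,6,7}
step 3: a <- 4                       {0,1,2}
step 4: d <- a                       {0,1,2}
step 5: a <- d                       {0,1,2}
step 6: a <- a                       {3,4,5,6,7}
step 7: a <- a                       {0,1,2,3,4,5,6,7}
step 8: c <- max(max(c, 0), element) {0,1,2,3,4,5,6,7}

Answer: 9 steps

c: 0,1,3,5,7,9,11,13
d: 4,4,4,3,4,5,6,7
a: 4,4,4,0,0,0,-1,-1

steps = 9; useful = 54; efficiency = 54/72 = 3/4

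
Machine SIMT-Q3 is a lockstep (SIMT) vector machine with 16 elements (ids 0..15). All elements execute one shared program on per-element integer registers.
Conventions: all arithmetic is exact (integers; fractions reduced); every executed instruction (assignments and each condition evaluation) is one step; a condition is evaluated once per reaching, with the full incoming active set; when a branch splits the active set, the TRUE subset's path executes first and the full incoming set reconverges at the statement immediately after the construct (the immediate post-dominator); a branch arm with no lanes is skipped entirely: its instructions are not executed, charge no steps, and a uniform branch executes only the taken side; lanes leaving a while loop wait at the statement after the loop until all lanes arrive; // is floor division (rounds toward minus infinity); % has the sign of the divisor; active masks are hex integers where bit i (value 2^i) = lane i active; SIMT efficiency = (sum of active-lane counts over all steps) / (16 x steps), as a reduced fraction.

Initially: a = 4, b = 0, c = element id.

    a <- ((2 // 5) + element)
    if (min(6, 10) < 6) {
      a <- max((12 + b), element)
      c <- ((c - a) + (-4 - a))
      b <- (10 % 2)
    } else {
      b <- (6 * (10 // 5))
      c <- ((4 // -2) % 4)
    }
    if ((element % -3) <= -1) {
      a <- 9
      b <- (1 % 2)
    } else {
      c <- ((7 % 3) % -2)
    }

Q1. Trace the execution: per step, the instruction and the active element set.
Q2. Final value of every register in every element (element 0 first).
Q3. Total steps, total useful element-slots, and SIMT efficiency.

step 0: a <- ((2 // 5) + element)    0xffff
step 1: eval (min(6, 10) < 6)        0xffff
step 2: b <- (6 * (10 // 5))         0xffff
step 3: c <- ((4 // -2) % 4)         0xffff
step 4: eval ((element % -3) <= -1)  0xffff
step 5: a <- 9                       0x6db6
step 6: b <- (1 % 2)                 0x6db6
step 7: c <- ((7 % 3) % -2)          0x9249

Answer: 8 steps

a: 0,9,9,3,9,9,6,9,9,9,9,9,12,9,9,15
b: 12,1,1,12,1,1,12,1,1,12,1,1,12,1,1,12
c: -1,2,2,-1,2,2,-1,2,2,-1,2,2,-1,2,2,-1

steps = 8; useful = 106; efficiency = 106/128 = 53/64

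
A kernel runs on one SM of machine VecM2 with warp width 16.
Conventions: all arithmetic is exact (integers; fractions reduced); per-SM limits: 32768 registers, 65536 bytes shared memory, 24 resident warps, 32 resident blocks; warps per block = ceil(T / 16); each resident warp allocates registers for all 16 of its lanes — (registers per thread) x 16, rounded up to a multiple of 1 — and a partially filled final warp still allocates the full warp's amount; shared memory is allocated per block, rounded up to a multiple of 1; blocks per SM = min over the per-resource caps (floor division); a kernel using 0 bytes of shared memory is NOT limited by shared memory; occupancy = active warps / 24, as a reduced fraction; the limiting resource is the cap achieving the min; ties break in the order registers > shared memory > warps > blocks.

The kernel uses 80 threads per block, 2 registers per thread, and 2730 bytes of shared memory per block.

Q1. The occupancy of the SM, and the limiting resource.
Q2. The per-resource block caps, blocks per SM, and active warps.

Answer: occupancy 5/6, limited by warps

registers: 204 blocks
shared memory: 24 blocks
warps: 4 blocks
blocks: 32 blocks

Answer: 4 blocks, 20 active warps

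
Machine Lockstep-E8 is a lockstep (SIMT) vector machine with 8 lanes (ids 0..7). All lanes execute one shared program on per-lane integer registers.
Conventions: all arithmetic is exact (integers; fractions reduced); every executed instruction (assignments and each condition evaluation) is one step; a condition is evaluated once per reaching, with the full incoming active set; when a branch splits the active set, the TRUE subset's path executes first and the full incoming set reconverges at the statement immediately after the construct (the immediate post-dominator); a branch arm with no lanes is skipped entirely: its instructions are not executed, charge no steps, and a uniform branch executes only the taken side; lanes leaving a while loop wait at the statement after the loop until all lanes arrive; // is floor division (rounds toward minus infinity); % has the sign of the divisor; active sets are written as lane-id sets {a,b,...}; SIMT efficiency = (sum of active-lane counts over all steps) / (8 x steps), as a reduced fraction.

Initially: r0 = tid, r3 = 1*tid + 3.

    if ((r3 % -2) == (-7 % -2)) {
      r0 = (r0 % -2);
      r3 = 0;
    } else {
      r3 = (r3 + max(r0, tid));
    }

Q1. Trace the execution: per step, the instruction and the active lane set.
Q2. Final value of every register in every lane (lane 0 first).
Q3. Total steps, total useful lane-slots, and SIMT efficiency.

step 0: eval ((r3 % -2) == (-7 % -2)) {0,1,2,3,4,5,6,7}
step 1: r0 <- (r0 % -2)              {0,2,4,6}
step 2: r3 <- 0                      {0,2,4,6}
step 3: r3 <- (r3 + max(r0, tid))    {1,3,5,7}

Answer: 4 steps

r0: 0,1,0,3,0,5,0,7
r3: 0,5,0,9,0,13,0,17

steps = 4; useful = 20; efficiency = 20/32 = 5/8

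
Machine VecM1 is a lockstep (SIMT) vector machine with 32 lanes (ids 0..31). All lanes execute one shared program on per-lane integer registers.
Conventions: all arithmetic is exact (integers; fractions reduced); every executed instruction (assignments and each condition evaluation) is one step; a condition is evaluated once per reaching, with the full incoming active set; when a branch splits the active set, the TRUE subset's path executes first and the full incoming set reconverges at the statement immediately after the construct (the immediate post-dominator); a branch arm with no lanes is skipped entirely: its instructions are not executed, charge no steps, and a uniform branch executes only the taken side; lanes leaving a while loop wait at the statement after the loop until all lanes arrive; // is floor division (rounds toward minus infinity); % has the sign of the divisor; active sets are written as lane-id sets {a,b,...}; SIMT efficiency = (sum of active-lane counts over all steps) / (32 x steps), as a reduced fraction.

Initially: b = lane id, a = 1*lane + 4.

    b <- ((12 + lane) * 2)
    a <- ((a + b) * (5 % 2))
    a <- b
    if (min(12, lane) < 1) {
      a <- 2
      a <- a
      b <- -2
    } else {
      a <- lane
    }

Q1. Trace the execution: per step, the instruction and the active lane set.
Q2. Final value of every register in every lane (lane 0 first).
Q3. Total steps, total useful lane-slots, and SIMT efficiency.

step 0: b <- ((12 + lane) * 2)       {0,1,2,3,4,5,6,7,8,9,10,11,12,13,14,15,16,17,18,19,20,21,22,23,24,25,26,27,28,29,30,31}
step 1: a <- ((a + b) * (5 % 2))     {0,1,2,3,4,5,6,7,8,9,10,11,12,13,14,15,16,17,18,19,20,21,22,23,24,25,26,27,28,29,30,31}
step 2: a <- b                       {0,1,2,3,4,5,6,7,8,9,10,11,12,13,14,15,16,17,18,19,20,21,22,23,24,25,26,27,28,29,30,31}
step 3: eval (min(12, lane) < 1)     {0,1,2,3,4,5,6,7,8,9,10,11,12,13,14,15,16,17,18,19,20,21,22,23,24,25,26,27,28,29,30,31}
step 4: a <- 2                       {0}
step 5: a <- a                       {0}
step 6: b <- -2                      {0}
step 7: a <- lane                    {1,2,3,4,5,6,7,8,9,10,11,12,13,14,15,16,17,18,19,20,21,22,23,24,25,26,27,28,29,30,31}

Answer: 8 steps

b: -2,26,28,30,32,34,36,38,40,42,44,46,48,50,52,54,56,58,60,62,64,66,68,70,72,74,76,78,80,82,84,86
a: 2,1,2,3,4,5,6,7,8,9,10,11,12,13,14,15,16,17,18,19,20,21,22,23,24,25,26,27,28,29,30,31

steps = 8; useful = 162; efficiency = 162/256 = 81/128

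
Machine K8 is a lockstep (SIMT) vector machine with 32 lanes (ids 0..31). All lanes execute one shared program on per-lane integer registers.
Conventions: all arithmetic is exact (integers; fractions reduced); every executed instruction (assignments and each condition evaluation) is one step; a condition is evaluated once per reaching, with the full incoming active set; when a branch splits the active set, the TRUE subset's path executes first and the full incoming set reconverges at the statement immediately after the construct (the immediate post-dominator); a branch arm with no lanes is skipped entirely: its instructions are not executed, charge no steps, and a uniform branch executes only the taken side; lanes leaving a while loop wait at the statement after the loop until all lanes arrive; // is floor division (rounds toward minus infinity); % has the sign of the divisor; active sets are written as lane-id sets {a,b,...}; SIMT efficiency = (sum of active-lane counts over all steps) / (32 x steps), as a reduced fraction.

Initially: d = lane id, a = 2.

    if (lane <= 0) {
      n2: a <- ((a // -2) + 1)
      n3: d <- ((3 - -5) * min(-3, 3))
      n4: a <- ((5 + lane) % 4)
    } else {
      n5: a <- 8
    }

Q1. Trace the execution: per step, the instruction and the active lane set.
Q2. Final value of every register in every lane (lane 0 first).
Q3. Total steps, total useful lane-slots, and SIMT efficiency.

step 0: eval (lane <= 0)             {0,1,2,3,4,5,6,7,8,9,10,11,12,13,14,15,16,17,18,19,20,21,22,23,24,25,26,27,28,29,30,31}
step 1: a <- ((a // -2) + 1)         {0}
step 2: d <- ((3 - -5) * min(-3, 3)) {0}
step 3: a <- ((5 + lane) % 4)        {0}
step 4: a <- 8                       {1,2,3,4,5,6,7,8,9,10,11,12,13,14,15,16,17,18,19,20,21,22,23,24,25,26,27,28,29,30,31}

Answer: 5 steps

d: -24,1,2,3,4,5,6,7,8,9,10,11,12,13,14,15,16,17,18,19,20,21,22,23,24,25,26,27,28,29,30,31
a: 1,8,8,8,8,8,8,8,8,8,8,8,8,8,8,8,8,8,8,8,8,8,8,8,8,8,8,8,8,8,8,8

steps = 5; useful = 66; efficiency = 66/160 = 33/80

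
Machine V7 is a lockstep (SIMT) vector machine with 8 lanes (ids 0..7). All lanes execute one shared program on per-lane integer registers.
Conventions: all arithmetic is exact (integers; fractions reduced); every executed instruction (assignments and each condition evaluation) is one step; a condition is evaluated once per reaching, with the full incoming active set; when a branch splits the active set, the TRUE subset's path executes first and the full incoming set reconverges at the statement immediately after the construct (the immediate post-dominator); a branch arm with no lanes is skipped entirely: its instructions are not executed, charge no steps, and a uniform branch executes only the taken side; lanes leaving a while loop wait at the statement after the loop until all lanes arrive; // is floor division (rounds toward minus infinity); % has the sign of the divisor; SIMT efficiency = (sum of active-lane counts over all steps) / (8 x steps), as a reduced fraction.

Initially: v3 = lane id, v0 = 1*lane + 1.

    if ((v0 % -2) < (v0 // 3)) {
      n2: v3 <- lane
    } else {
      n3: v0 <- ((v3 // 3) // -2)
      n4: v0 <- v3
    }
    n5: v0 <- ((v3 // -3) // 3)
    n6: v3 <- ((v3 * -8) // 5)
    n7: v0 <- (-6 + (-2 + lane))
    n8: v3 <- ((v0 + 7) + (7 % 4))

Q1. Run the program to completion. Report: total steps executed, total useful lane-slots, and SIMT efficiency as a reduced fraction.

Answer: 8 steps, 49 useful, 49/64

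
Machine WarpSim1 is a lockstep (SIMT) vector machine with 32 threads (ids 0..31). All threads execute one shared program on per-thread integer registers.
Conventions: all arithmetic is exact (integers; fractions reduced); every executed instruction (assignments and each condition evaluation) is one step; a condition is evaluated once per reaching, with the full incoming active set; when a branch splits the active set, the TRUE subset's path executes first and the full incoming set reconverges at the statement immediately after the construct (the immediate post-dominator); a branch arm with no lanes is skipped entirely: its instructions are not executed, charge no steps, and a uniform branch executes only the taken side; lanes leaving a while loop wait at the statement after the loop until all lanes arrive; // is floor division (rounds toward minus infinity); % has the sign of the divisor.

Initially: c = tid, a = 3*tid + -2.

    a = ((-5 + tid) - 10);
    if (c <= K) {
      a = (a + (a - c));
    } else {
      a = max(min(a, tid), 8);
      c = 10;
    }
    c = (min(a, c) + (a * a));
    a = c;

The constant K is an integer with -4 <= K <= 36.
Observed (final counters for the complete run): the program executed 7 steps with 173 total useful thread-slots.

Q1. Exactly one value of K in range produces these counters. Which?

Answer: K = 18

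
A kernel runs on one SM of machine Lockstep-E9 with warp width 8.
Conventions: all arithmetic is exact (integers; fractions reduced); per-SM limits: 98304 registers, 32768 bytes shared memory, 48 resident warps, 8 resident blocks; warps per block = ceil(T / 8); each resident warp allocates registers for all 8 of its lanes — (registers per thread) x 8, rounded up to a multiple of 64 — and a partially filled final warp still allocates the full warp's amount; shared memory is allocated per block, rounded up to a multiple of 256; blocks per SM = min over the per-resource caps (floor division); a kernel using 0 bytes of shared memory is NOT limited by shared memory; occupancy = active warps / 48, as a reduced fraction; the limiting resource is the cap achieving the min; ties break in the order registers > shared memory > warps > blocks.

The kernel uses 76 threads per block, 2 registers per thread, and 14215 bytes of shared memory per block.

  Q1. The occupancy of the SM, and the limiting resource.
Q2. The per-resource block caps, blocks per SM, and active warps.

Answer: occupancy 5/12, limited by shared memory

registers: 153 blocks
shared memory: 2 blocks
warps: 4 blocks
blocks: 8 blocks

Answer: 2 blocks, 20 active warps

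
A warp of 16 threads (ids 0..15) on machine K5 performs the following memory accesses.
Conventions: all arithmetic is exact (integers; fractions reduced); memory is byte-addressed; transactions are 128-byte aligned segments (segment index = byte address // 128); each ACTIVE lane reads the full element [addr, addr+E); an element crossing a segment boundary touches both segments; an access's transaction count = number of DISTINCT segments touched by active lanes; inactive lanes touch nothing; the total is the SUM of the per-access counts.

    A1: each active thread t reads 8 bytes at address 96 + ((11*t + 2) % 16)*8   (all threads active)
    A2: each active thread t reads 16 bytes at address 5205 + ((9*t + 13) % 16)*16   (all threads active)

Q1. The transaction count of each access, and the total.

A1: 2 transactions
A2: 3 transactions

Answer: 2,3; total 5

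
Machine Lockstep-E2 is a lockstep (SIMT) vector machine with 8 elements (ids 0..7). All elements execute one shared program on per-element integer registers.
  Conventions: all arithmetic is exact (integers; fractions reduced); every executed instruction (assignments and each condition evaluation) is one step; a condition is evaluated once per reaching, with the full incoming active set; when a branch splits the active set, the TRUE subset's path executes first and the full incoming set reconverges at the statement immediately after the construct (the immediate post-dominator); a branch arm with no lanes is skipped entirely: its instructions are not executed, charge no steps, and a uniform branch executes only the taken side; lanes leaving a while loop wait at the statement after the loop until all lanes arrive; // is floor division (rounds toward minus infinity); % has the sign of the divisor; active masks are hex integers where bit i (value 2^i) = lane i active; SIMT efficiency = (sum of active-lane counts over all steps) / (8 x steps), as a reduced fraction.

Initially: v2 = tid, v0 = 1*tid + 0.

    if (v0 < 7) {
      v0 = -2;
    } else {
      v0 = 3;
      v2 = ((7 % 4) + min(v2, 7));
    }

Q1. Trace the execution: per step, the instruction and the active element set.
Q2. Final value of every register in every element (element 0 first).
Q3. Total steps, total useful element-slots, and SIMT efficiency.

step 0: eval (v0 < 7)                0xff
step 1: v0 <- -2                     0x7f
step 2: v0 <- 3                      0x80
step 3: v2 <- ((7 % 4) + min(v2, 7)) 0x80

Answer: 4 steps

v2: 0,1,2,3,4,5,6,10
v0: -2,-2,-2,-2,-2,-2,-2,3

steps = 4; useful = 17; efficiency = 17/32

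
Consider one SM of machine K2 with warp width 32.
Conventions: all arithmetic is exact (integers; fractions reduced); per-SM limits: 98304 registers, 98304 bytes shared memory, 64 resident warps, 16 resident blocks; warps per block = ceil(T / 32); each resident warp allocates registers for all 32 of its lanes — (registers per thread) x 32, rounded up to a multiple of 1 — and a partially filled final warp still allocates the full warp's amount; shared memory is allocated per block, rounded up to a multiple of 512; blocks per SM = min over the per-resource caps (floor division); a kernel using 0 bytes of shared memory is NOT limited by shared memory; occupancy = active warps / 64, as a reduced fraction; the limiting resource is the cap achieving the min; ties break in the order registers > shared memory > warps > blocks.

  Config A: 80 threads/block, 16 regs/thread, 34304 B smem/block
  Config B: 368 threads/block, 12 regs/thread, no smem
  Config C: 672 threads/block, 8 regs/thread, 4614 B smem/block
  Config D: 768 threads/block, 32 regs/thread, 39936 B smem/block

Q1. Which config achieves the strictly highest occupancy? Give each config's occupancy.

occupancies: A 3/32, B 15/16, C 63/64, D 3/4

Answer: C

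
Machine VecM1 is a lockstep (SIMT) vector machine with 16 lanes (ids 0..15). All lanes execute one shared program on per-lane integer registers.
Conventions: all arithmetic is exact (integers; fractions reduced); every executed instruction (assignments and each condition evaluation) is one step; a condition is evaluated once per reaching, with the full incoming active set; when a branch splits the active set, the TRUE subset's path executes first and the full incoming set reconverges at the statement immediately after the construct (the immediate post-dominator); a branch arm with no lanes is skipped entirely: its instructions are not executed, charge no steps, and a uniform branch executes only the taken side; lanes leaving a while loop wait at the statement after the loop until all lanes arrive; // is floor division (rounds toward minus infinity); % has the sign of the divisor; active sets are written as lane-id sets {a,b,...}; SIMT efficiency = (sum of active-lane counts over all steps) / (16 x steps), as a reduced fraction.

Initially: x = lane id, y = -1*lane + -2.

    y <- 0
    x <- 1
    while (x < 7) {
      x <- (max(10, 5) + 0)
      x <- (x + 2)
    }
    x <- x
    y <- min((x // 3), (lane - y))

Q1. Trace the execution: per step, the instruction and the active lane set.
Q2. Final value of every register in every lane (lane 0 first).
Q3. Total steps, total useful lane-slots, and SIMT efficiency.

step 0: y <- 0                       {0,1,2,3,4,5,6,7,8,9,10,11,12,13,14,15}
step 1: x <- 1                       {0,1,2,3,4,5,6,7,8,9,10,11,12,13,14,15}
step 2: eval (x < 7)                 {0,1,2,3,4,5,6,7,8,9,10,11,12,13,14,15}
step 3: x <- (max(10, 5) + 0)        {0,1,2,3,4,5,6,7,8,9,10,11,12,13,14,15}
step 4: x <- (x + 2)                 {0,1,2,3,4,5,6,7,8,9,10,11,12,13,14,15}
step 5: eval (x < 7)                 {0,1,2,3,4,5,6,7,8,9,10,11,12,13,14,15}
step 6: x <- x                       {0,1,2,3,4,5,6,7,8,9,10,11,12,13,14,15}
step 7: y <- min((x // 3), (lane - y)) {0,1,2,3,4,5,6,7,8,9,10,11,12,13,14,15}

Answer: 8 steps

x: 12,12,12,12,12,12,12,12,12,12,12,12,12,12,12,12
y: 0,1,2,3,4,4,4,4,4,4,4,4,4,4,4,4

steps = 8; useful = 128; efficiency = 128/128 = 1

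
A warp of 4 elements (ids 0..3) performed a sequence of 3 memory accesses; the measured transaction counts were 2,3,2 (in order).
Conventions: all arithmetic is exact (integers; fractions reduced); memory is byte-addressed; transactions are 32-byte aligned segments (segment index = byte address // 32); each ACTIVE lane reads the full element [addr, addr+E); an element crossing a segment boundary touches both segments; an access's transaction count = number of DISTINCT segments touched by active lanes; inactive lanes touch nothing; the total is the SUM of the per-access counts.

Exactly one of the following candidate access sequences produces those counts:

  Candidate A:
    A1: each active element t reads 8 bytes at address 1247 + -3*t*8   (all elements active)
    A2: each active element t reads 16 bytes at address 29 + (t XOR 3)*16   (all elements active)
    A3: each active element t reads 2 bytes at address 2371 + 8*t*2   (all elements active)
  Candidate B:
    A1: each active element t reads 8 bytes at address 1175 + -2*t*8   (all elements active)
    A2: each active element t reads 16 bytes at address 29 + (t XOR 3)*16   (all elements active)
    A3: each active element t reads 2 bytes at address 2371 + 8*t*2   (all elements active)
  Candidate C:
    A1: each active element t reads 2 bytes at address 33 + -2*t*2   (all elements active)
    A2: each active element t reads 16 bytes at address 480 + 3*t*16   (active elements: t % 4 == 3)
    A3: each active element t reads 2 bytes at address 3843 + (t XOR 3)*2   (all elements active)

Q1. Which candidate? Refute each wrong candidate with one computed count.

A: A1 gives 4 transactions, not 2
C: A2 gives 1 transaction, not 3
B: all counts match (2,3,2)

Answer: B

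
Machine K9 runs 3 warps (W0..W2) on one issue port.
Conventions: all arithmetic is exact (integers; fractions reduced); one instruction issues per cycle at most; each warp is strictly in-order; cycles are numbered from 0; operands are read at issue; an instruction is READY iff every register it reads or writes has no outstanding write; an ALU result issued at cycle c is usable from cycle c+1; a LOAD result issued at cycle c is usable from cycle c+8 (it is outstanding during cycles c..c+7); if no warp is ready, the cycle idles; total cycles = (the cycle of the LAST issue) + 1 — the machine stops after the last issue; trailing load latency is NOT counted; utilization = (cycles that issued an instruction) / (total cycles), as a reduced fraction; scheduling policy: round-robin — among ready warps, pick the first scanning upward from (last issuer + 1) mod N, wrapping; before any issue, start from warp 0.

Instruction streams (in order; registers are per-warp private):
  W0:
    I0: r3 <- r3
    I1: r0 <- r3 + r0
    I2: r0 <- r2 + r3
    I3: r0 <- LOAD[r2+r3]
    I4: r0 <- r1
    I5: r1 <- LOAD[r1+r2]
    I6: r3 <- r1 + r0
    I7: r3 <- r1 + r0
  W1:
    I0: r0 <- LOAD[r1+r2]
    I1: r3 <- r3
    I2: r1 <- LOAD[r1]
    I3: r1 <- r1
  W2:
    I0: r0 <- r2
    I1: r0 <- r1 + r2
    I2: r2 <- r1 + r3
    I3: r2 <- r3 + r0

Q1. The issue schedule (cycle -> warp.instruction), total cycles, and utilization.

cycle 0: W0.I0
cycle 1: W1.I0
cycle 2: W2.I0
cycle 3: W0.I1
cycle 4: W1.I1
cycle 5: W2.I1
cycle 6: W0.I2
cycle 7: W1.I2
cycle 8: W2.I2
cycle 9: W0.I3
cycle 10: W2.I3
cycle 11: idle
cycle 12: idle
cycle 13: idle
cycle 14: idle
cycle 15: W1.I3
cycle 16: idle
cycle 17: W0.I4
cycle 18: W0.I5
cycle 19: idle
cycle 20: idle
cycle 21: idle
cycle 22: idle
cycle 23: idle
cycle 24: idle
cycle 25: idle
cycle 26: W0.I6
cycle 27: W0.I7

Answer: 28 cycles, utilization 4/7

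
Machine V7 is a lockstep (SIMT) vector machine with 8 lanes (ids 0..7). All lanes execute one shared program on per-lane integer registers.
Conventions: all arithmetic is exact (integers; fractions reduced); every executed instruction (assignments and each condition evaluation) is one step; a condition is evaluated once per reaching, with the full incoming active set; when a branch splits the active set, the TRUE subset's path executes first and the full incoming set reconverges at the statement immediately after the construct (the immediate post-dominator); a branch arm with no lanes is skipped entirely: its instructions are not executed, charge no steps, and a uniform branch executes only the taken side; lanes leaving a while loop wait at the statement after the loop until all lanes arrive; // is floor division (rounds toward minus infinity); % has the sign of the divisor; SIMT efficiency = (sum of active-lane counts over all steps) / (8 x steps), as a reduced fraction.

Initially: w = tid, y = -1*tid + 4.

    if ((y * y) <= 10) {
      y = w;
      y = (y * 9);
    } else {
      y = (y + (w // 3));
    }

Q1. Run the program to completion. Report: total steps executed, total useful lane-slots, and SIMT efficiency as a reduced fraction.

Answer: 4 steps, 23 useful, 23/32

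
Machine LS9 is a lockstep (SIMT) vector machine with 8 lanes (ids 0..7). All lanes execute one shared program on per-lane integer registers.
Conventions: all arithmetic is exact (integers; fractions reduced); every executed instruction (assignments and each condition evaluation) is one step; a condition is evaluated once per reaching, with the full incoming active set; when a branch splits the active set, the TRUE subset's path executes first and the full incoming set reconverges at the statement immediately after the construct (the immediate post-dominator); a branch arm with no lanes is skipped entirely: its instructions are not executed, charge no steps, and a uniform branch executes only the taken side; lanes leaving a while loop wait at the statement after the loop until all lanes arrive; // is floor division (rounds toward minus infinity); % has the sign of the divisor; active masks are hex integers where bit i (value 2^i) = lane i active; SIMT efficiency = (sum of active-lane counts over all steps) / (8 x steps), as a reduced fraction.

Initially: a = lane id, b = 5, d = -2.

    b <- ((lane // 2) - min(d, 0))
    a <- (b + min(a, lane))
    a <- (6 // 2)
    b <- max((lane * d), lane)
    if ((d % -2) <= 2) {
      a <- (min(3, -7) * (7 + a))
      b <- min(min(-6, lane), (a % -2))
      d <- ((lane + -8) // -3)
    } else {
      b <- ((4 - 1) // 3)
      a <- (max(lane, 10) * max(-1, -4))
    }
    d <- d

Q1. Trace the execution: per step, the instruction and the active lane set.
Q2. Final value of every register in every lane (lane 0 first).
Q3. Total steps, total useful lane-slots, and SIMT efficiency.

step 0: b <- ((lane // 2) - min(d, 0)) 0xff
step 1: a <- (b + min(a, lane))      0xff
step 2: a <- (6 // 2)                0xff
step 3: b <- max((lane * d), lane)   0xff
step 4: eval ((d % -2) <= 2)         0xff
step 5: a <- (min(3, -7) * (7 + a))  0xff
step 6: b <- min(min(-6, lane), (a % -2)) 0xff
step 7: d <- ((lane + -8) // -3)     0xff
step 8: d <- d                       0xff

Answer: 9 steps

a: -70,-70,-70,-70,-70,-70,-70,-70
b: -6,-6,-6,-6,-6,-6,-6,-6
d: 2,2,2,1,1,1,0,0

steps = 9; useful = 72; efficiency = 72/72 = 1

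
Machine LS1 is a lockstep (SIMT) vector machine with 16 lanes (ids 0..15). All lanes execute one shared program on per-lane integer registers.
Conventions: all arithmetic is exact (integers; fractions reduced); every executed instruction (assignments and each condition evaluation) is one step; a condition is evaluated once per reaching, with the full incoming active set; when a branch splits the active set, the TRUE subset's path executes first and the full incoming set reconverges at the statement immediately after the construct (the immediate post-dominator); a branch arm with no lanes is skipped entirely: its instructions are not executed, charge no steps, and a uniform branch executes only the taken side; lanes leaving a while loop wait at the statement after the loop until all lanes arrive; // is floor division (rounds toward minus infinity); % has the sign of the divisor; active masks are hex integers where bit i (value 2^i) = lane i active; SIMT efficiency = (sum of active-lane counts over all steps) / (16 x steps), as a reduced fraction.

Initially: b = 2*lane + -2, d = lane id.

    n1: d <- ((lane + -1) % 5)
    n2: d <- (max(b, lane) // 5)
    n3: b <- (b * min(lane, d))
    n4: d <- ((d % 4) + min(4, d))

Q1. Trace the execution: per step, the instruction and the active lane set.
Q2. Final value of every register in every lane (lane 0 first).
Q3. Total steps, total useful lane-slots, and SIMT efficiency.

step 0: d <- ((lane + -1) % 5)       0xffff
step 1: d <- (max(b, lane) // 5)     0xffff
step 2: b <- (b * min(lane, d))      0xffff
step 3: d <- ((d % 4) + min(4, d))   0xffff

Answer: 4 steps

b: 0,0,0,0,6,8,20,24,28,48,54,80,88,96,130,140
d: 0,0,0,0,2,2,4,4,4,6,6,4,4,4,5,5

steps = 4; useful = 64; efficiency = 64/64 = 1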